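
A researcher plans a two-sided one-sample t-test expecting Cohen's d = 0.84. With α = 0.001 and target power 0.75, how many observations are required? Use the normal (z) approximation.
n = 23

Sample size formula (one-sample t-test, normal approximation):
n = ((z_{α/2} + z_β) / d)²

z_{α/2} = 3.291 (for α = 0.001, two-sided)
z_β = 0.674 (for power = 0.75)
d = 0.84

n = ((3.291 + 0.674) / 0.84)²
n = (4.720)²
n ≈ 22.28
Round up to the next whole number: n = 23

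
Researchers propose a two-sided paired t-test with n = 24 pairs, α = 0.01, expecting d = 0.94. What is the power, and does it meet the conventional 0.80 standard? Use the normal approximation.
Power ≈ 0.98; the study is adequately powered (power ≥ 0.80)

Power calculation (paired t-test, normal approximation):
z_β = d · √n - z_{α/2}
z_β = 0.94 · √24 - 2.576
z_β = 0.94 · 4.899 - 2.576
z_β = 2.029

Power = Φ(z_β) = Φ(2.029) ≈ 0.979

Effect size d = 0.94 is large by Cohen's convention (0.2/0.5/0.8).

Threshold: power ≥ 0.80 is conventionally adequate.
Power ≈ 0.98 → the study is adequately powered (power ≥ 0.80).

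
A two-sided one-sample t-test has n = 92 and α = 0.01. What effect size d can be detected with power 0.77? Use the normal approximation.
d ≈ 0.35

Minimum detectable effect (one-sample t-test, normal approximation):
d = (z_{α/2} + z_β) / √n
d = (2.576 + 0.739) / √92
d = 3.315 / 9.592
d ≈ 0.35

By Cohen's convention (0.2 small / 0.5 medium / 0.8 large): small effect.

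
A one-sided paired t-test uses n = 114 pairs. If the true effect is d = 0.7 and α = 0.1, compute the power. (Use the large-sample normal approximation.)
Power ≈ 1.00

Power calculation (paired t-test, normal approximation):
z_β = d · √n - z_α
z_β = 0.7 · √114 - 1.282
z_β = 0.7 · 10.677 - 1.282
z_β = 6.192

Power = Φ(z_β) = Φ(6.192) ≈ 1.000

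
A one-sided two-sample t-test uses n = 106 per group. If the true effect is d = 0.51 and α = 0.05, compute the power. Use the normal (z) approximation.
Power ≈ 0.98

Power calculation (two-sample t-test, normal approximation):
z_β = d · √(n/2) - z_α
z_β = 0.51 · √(106/2) - 1.645
z_β = 0.51 · 7.280 - 1.645
z_β = 2.068

Power = Φ(z_β) = Φ(2.068) ≈ 0.981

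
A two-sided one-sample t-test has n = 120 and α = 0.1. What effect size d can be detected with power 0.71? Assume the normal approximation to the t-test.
d ≈ 0.20

Minimum detectable effect (one-sample t-test, normal approximation):
d = (z_{α/2} + z_β) / √n
d = (1.645 + 0.553) / √120
d = 2.198 / 10.954
d ≈ 0.20

By Cohen's convention (0.2 small / 0.5 medium / 0.8 large): small effect.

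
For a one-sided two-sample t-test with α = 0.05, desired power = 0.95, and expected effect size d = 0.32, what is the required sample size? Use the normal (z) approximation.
n = 212 per group

Sample size formula (two-sample t-test, normal approximation):
n = 2 · ((z_α + z_β) / d)²

z_α = 1.645 (for α = 0.05, one-sided)
z_β = 1.645 (for power = 0.95)
d = 0.32

n = 2 · ((1.645 + 1.645) / 0.32)²
n = 2 · (10.281)²
n ≈ 211.40
Round up to the next whole number: n = 212 per group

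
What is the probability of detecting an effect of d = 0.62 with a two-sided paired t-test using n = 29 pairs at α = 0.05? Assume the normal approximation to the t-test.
Power ≈ 0.92

Power calculation (paired t-test, normal approximation):
z_β = d · √n - z_{α/2}
z_β = 0.62 · √29 - 1.960
z_β = 0.62 · 5.385 - 1.960
z_β = 1.379

Power = Φ(z_β) = Φ(1.379) ≈ 0.916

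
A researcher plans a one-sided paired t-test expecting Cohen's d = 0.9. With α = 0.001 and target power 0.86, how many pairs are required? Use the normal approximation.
n = 22 pairs

Sample size formula (paired t-test, normal approximation):
n = ((z_α + z_β) / d)²

z_α = 3.090 (for α = 0.001, one-sided)
z_β = 1.080 (for power = 0.86)
d = 0.9

n = ((3.090 + 1.080) / 0.9)²
n = (4.633)²
n ≈ 21.46
Round up to the next whole number: n = 22 pairs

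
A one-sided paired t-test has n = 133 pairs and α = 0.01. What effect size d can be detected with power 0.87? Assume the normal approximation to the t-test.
d ≈ 0.30

Minimum detectable effect (paired t-test, normal approximation):
d = (z_α + z_β) / √n
d = (2.326 + 1.126) / √133
d = 3.453 / 11.533
d ≈ 0.30

By Cohen's convention (0.2 small / 0.5 medium / 0.8 large): small effect.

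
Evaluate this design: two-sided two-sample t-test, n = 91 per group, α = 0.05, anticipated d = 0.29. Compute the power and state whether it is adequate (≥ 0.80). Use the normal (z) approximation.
Power ≈ 0.50; the study is underpowered (power < 0.80)

Power calculation (two-sample t-test, normal approximation):
z_β = d · √(n/2) - z_{α/2}
z_β = 0.29 · √(91/2) - 1.960
z_β = 0.29 · 6.745 - 1.960
z_β = -0.004

Power = Φ(z_β) = Φ(-0.004) ≈ 0.498

Effect size d = 0.29 is small by Cohen's convention (0.2/0.5/0.8).

Threshold: power ≥ 0.80 is conventionally adequate.
Power ≈ 0.50 → the study is underpowered (power < 0.80).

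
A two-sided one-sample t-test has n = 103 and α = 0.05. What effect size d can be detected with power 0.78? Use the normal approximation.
d ≈ 0.27

Minimum detectable effect (one-sample t-test, normal approximation):
d = (z_{α/2} + z_β) / √n
d = (1.960 + 0.772) / √103
d = 2.732 / 10.149
d ≈ 0.27

By Cohen's convention (0.2 small / 0.5 medium / 0.8 large): small effect.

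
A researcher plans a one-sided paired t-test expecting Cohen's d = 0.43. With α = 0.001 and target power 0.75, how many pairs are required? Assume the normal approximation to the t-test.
n = 77 pairs

Sample size formula (paired t-test, normal approximation):
n = ((z_α + z_β) / d)²

z_α = 3.090 (for α = 0.001, one-sided)
z_β = 0.674 (for power = 0.75)
d = 0.43

n = ((3.090 + 0.674) / 0.43)²
n = (8.753)²
n ≈ 76.62
Round up to the next whole number: n = 77 pairs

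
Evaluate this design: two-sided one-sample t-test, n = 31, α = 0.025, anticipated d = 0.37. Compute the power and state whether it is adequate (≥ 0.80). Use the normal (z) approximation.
Power ≈ 0.43; the study is underpowered (power < 0.80)

Power calculation (one-sample t-test, normal approximation):
z_β = d · √n - z_{α/2}
z_β = 0.37 · √31 - 2.241
z_β = 0.37 · 5.568 - 2.241
z_β = -0.181

Power = Φ(z_β) = Φ(-0.181) ≈ 0.428

Effect size d = 0.37 is small by Cohen's convention (0.2/0.5/0.8).

Threshold: power ≥ 0.80 is conventionally adequate.
Power ≈ 0.43 → the study is underpowered (power < 0.80).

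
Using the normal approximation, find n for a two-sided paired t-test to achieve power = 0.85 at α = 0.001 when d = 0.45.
n = 93 pairs

Sample size formula (paired t-test, normal approximation):
n = ((z_{α/2} + z_β) / d)²

z_{α/2} = 3.291 (for α = 0.001, two-sided)
z_β = 1.036 (for power = 0.85)
d = 0.45

n = ((3.291 + 1.036) / 0.45)²
n = (9.616)²
n ≈ 92.47
Round up to the next whole number: n = 93 pairs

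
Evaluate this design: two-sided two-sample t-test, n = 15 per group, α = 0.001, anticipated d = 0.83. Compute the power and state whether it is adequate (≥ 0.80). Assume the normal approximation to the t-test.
Power ≈ 0.15; the study is underpowered (power < 0.80)

Power calculation (two-sample t-test, normal approximation):
z_β = d · √(n/2) - z_{α/2}
z_β = 0.83 · √(15/2) - 3.291
z_β = 0.83 · 2.739 - 3.291
z_β = -1.017

Power = Φ(z_β) = Φ(-1.017) ≈ 0.154

Effect size d = 0.83 is large by Cohen's convention (0.2/0.5/0.8).

Threshold: power ≥ 0.80 is conventionally adequate.
Power ≈ 0.15 → the study is underpowered (power < 0.80).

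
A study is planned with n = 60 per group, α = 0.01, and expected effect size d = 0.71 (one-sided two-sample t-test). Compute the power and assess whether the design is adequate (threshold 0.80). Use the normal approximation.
Power ≈ 0.94; the study is adequately powered (power ≥ 0.80)

Power calculation (two-sample t-test, normal approximation):
z_β = d · √(n/2) - z_α
z_β = 0.71 · √(60/2) - 2.326
z_β = 0.71 · 5.477 - 2.326
z_β = 1.562

Power = Φ(z_β) = Φ(1.562) ≈ 0.941

Effect size d = 0.71 is medium by Cohen's convention (0.2/0.5/0.8).

Threshold: power ≥ 0.80 is conventionally adequate.
Power ≈ 0.94 → the study is adequately powered (power ≥ 0.80).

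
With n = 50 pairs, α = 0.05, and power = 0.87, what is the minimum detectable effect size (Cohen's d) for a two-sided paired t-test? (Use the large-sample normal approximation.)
d ≈ 0.44

Minimum detectable effect (paired t-test, normal approximation):
d = (z_{α/2} + z_β) / √n
d = (1.960 + 1.126) / √50
d = 3.086 / 7.071
d ≈ 0.44

By Cohen's convention (0.2 small / 0.5 medium / 0.8 large): small effect.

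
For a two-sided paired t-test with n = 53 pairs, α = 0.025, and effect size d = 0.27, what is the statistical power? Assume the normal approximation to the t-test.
Power ≈ 0.39

Power calculation (paired t-test, normal approximation):
z_β = d · √n - z_{α/2}
z_β = 0.27 · √53 - 2.241
z_β = 0.27 · 7.280 - 2.241
z_β = -0.276

Power = Φ(z_β) = Φ(-0.276) ≈ 0.391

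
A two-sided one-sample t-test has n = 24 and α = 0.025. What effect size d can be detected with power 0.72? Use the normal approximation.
d ≈ 0.58

Minimum detectable effect (one-sample t-test, normal approximation):
d = (z_{α/2} + z_β) / √n
d = (2.241 + 0.583) / √24
d = 2.824 / 4.899
d ≈ 0.58

By Cohen's convention (0.2 small / 0.5 medium / 0.8 large): medium effect.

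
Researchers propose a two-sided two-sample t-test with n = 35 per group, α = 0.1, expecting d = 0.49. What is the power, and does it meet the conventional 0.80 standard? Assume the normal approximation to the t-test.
Power ≈ 0.66; the study is underpowered (power < 0.80)

Power calculation (two-sample t-test, normal approximation):
z_β = d · √(n/2) - z_{α/2}
z_β = 0.49 · √(35/2) - 1.645
z_β = 0.49 · 4.183 - 1.645
z_β = 0.405

Power = Φ(z_β) = Φ(0.405) ≈ 0.657

Effect size d = 0.49 is small by Cohen's convention (0.2/0.5/0.8).

Threshold: power ≥ 0.80 is conventionally adequate.
Power ≈ 0.66 → the study is underpowered (power < 0.80).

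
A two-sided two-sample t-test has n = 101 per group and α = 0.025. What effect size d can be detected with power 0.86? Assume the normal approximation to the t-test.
d ≈ 0.47

Minimum detectable effect (two-sample t-test, normal approximation):
d = (z_{α/2} + z_β) / √(n/2)
d = (2.241 + 1.080) / √(101/2)
d = 3.322 / 7.106
d ≈ 0.47

By Cohen's convention (0.2 small / 0.5 medium / 0.8 large): small effect.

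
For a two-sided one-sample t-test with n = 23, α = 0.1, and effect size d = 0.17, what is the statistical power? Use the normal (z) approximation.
Power ≈ 0.20

Power calculation (one-sample t-test, normal approximation):
z_β = d · √n - z_{α/2}
z_β = 0.17 · √23 - 1.645
z_β = 0.17 · 4.796 - 1.645
z_β = -0.830

Power = Φ(z_β) = Φ(-0.830) ≈ 0.203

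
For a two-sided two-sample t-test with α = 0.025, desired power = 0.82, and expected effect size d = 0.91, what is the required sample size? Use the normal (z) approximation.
n = 25 per group

Sample size formula (two-sample t-test, normal approximation):
n = 2 · ((z_{α/2} + z_β) / d)²

z_{α/2} = 2.241 (for α = 0.025, two-sided)
z_β = 0.915 (for power = 0.82)
d = 0.91

n = 2 · ((2.241 + 0.915) / 0.91)²
n = 2 · (3.468)²
n ≈ 24.05
Round up to the next whole number: n = 25 per group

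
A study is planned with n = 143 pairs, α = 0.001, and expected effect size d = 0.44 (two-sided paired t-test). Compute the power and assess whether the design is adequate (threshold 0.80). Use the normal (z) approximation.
Power ≈ 0.98; the study is adequately powered (power ≥ 0.80)

Power calculation (paired t-test, normal approximation):
z_β = d · √n - z_{α/2}
z_β = 0.44 · √143 - 3.291
z_β = 0.44 · 11.958 - 3.291
z_β = 1.971

Power = Φ(z_β) = Φ(1.971) ≈ 0.976

Effect size d = 0.44 is small by Cohen's convention (0.2/0.5/0.8).

Threshold: power ≥ 0.80 is conventionally adequate.
Power ≈ 0.98 → the study is adequately powered (power ≥ 0.80).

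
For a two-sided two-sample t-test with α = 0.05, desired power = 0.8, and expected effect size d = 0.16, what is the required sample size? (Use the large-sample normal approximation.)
n = 614 per group

Sample size formula (two-sample t-test, normal approximation):
n = 2 · ((z_{α/2} + z_β) / d)²

z_{α/2} = 1.960 (for α = 0.05, two-sided)
z_β = 0.842 (for power = 0.8)
d = 0.16

n = 2 · ((1.960 + 0.842) / 0.16)²
n = 2 · (17.513)²
n ≈ 613.41
Round up to the next whole number: n = 614 per group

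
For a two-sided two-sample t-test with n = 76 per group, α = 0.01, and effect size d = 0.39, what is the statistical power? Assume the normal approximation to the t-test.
Power ≈ 0.43

Power calculation (two-sample t-test, normal approximation):
z_β = d · √(n/2) - z_{α/2}
z_β = 0.39 · √(76/2) - 2.576
z_β = 0.39 · 6.164 - 2.576
z_β = -0.172

Power = Φ(z_β) = Φ(-0.172) ≈ 0.432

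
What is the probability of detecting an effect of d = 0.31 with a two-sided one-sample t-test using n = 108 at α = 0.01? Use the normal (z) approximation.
Power ≈ 0.74

Power calculation (one-sample t-test, normal approximation):
z_β = d · √n - z_{α/2}
z_β = 0.31 · √108 - 2.576
z_β = 0.31 · 10.392 - 2.576
z_β = 0.646

Power = Φ(z_β) = Φ(0.646) ≈ 0.741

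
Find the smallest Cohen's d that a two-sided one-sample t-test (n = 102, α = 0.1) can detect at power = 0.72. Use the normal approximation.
d ≈ 0.22

Minimum detectable effect (one-sample t-test, normal approximation):
d = (z_{α/2} + z_β) / √n
d = (1.645 + 0.583) / √102
d = 2.228 / 10.100
d ≈ 0.22

By Cohen's convention (0.2 small / 0.5 medium / 0.8 large): small effect.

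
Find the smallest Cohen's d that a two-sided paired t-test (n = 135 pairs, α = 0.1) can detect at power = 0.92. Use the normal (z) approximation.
d ≈ 0.26

Minimum detectable effect (paired t-test, normal approximation):
d = (z_{α/2} + z_β) / √n
d = (1.645 + 1.405) / √135
d = 3.050 / 11.619
d ≈ 0.26

By Cohen's convention (0.2 small / 0.5 medium / 0.8 large): small effect.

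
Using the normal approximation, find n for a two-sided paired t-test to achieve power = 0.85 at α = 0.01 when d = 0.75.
n = 24 pairs

Sample size formula (paired t-test, normal approximation):
n = ((z_{α/2} + z_β) / d)²

z_{α/2} = 2.576 (for α = 0.01, two-sided)
z_β = 1.036 (for power = 0.85)
d = 0.75

n = ((2.576 + 1.036) / 0.75)²
n = (4.816)²
n ≈ 23.19
Round up to the next whole number: n = 24 pairs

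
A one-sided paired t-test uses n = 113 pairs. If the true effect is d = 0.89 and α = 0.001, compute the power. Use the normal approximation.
Power ≈ 1.00

Power calculation (paired t-test, normal approximation):
z_β = d · √n - z_α
z_β = 0.89 · √113 - 3.090
z_β = 0.89 · 10.630 - 3.090
z_β = 6.371

Power = Φ(z_β) = Φ(6.371) ≈ 1.000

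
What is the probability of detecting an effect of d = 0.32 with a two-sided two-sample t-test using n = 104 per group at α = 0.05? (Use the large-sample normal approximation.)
Power ≈ 0.64

Power calculation (two-sample t-test, normal approximation):
z_β = d · √(n/2) - z_{α/2}
z_β = 0.32 · √(104/2) - 1.960
z_β = 0.32 · 7.211 - 1.960
z_β = 0.348

Power = Φ(z_β) = Φ(0.348) ≈ 0.636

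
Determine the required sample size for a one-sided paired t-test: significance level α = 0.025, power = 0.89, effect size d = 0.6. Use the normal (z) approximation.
n = 29 pairs

Sample size formula (paired t-test, normal approximation):
n = ((z_α + z_β) / d)²

z_α = 1.960 (for α = 0.025, one-sided)
z_β = 1.227 (for power = 0.89)
d = 0.6

n = ((1.960 + 1.227) / 0.6)²
n = (5.312)²
n ≈ 28.22
Round up to the next whole number: n = 29 pairs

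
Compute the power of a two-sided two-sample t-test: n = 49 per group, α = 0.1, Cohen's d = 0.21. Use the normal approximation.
Power ≈ 0.27

Power calculation (two-sample t-test, normal approximation):
z_β = d · √(n/2) - z_{α/2}
z_β = 0.21 · √(49/2) - 1.645
z_β = 0.21 · 4.950 - 1.645
z_β = -0.605

Power = Φ(z_β) = Φ(-0.605) ≈ 0.272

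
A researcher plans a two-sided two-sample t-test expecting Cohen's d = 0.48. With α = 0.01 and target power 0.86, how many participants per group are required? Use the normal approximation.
n = 117 per group

Sample size formula (two-sample t-test, normal approximation):
n = 2 · ((z_{α/2} + z_β) / d)²

z_{α/2} = 2.576 (for α = 0.01, two-sided)
z_β = 1.080 (for power = 0.86)
d = 0.48

n = 2 · ((2.576 + 1.080) / 0.48)²
n = 2 · (7.617)²
n ≈ 116.04
Round up to the next whole number: n = 117 per group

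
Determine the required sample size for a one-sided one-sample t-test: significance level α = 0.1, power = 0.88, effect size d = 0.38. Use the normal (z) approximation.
n = 42

Sample size formula (one-sample t-test, normal approximation):
n = ((z_α + z_β) / d)²

z_α = 1.282 (for α = 0.1, one-sided)
z_β = 1.175 (for power = 0.88)
d = 0.38

n = ((1.282 + 1.175) / 0.38)²
n = (6.466)²
n ≈ 41.81
Round up to the next whole number: n = 42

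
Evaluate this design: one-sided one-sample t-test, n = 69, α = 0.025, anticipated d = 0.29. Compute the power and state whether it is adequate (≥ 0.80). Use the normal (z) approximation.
Power ≈ 0.67; the study is underpowered (power < 0.80)

Power calculation (one-sample t-test, normal approximation):
z_β = d · √n - z_α
z_β = 0.29 · √69 - 1.960
z_β = 0.29 · 8.307 - 1.960
z_β = 0.449

Power = Φ(z_β) = Φ(0.449) ≈ 0.673

Effect size d = 0.29 is small by Cohen's convention (0.2/0.5/0.8).

Threshold: power ≥ 0.80 is conventionally adequate.
Power ≈ 0.67 → the study is underpowered (power < 0.80).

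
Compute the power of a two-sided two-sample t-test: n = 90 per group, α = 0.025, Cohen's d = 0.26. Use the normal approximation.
Power ≈ 0.31

Power calculation (two-sample t-test, normal approximation):
z_β = d · √(n/2) - z_{α/2}
z_β = 0.26 · √(90/2) - 2.241
z_β = 0.26 · 6.708 - 2.241
z_β = -0.497

Power = Φ(z_β) = Φ(-0.497) ≈ 0.309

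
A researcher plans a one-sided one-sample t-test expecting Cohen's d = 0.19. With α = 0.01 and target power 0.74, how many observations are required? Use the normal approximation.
n = 245

Sample size formula (one-sample t-test, normal approximation):
n = ((z_α + z_β) / d)²

z_α = 2.326 (for α = 0.01, one-sided)
z_β = 0.643 (for power = 0.74)
d = 0.19

n = ((2.326 + 0.643) / 0.19)²
n = (15.626)²
n ≈ 244.17
Round up to the next whole number: n = 245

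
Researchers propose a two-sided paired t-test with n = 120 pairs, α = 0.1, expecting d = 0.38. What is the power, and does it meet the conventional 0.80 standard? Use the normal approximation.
Power ≈ 0.99; the study is adequately powered (power ≥ 0.80)

Power calculation (paired t-test, normal approximation):
z_β = d · √n - z_{α/2}
z_β = 0.38 · √120 - 1.645
z_β = 0.38 · 10.954 - 1.645
z_β = 2.518

Power = Φ(z_β) = Φ(2.518) ≈ 0.994

Effect size d = 0.38 is small by Cohen's convention (0.2/0.5/0.8).

Threshold: power ≥ 0.80 is conventionally adequate.
Power ≈ 0.99 → the study is adequately powered (power ≥ 0.80).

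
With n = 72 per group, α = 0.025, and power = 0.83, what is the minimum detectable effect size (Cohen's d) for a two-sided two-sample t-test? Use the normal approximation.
d ≈ 0.53

Minimum detectable effect (two-sample t-test, normal approximation):
d = (z_{α/2} + z_β) / √(n/2)
d = (2.241 + 0.954) / √(72/2)
d = 3.196 / 6.000
d ≈ 0.53

By Cohen's convention (0.2 small / 0.5 medium / 0.8 large): medium effect.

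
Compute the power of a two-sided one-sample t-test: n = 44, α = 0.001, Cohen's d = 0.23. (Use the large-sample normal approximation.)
Power ≈ 0.04

Power calculation (one-sample t-test, normal approximation):
z_β = d · √n - z_{α/2}
z_β = 0.23 · √44 - 3.291
z_β = 0.23 · 6.633 - 3.291
z_β = -1.765

Power = Φ(z_β) = Φ(-1.765) ≈ 0.039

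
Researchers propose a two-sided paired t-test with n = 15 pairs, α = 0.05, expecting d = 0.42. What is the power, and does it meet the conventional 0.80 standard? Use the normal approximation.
Power ≈ 0.37; the study is underpowered (power < 0.80)

Power calculation (paired t-test, normal approximation):
z_β = d · √n - z_{α/2}
z_β = 0.42 · √15 - 1.960
z_β = 0.42 · 3.873 - 1.960
z_β = -0.333

Power = Φ(z_β) = Φ(-0.333) ≈ 0.369

Effect size d = 0.42 is small by Cohen's convention (0.2/0.5/0.8).

Threshold: power ≥ 0.80 is conventionally adequate.
Power ≈ 0.37 → the study is underpowered (power < 0.80).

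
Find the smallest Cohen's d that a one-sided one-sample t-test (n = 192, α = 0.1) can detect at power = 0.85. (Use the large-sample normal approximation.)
d ≈ 0.17

Minimum detectable effect (one-sample t-test, normal approximation):
d = (z_α + z_β) / √n
d = (1.282 + 1.036) / √192
d = 2.318 / 13.856
d ≈ 0.17

By Cohen's convention (0.2 small / 0.5 medium / 0.8 large): very small effect.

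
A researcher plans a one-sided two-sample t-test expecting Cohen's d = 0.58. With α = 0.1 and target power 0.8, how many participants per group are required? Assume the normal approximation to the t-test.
n = 27 per group

Sample size formula (two-sample t-test, normal approximation):
n = 2 · ((z_α + z_β) / d)²

z_α = 1.282 (for α = 0.1, one-sided)
z_β = 0.842 (for power = 0.8)
d = 0.58

n = 2 · ((1.282 + 0.842) / 0.58)²
n = 2 · (3.662)²
n ≈ 26.82
Round up to the next whole number: n = 27 per group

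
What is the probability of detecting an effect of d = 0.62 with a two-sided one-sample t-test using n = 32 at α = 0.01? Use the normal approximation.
Power ≈ 0.82

Power calculation (one-sample t-test, normal approximation):
z_β = d · √n - z_{α/2}
z_β = 0.62 · √32 - 2.576
z_β = 0.62 · 5.657 - 2.576
z_β = 0.931

Power = Φ(z_β) = Φ(0.931) ≈ 0.824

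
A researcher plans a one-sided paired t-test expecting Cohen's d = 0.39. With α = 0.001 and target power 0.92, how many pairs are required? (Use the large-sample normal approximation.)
n = 133 pairs

Sample size formula (paired t-test, normal approximation):
n = ((z_α + z_β) / d)²

z_α = 3.090 (for α = 0.001, one-sided)
z_β = 1.405 (for power = 0.92)
d = 0.39

n = ((3.090 + 1.405) / 0.39)²
n = (11.526)²
n ≈ 132.85
Round up to the next whole number: n = 133 pairs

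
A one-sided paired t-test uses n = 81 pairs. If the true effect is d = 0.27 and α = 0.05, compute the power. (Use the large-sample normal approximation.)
Power ≈ 0.78

Power calculation (paired t-test, normal approximation):
z_β = d · √n - z_α
z_β = 0.27 · √81 - 1.645
z_β = 0.27 · 9.000 - 1.645
z_β = 0.785

Power = Φ(z_β) = Φ(0.785) ≈ 0.784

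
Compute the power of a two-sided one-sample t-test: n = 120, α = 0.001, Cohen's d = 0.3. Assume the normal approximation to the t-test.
Power ≈ 0.50

Power calculation (one-sample t-test, normal approximation):
z_β = d · √n - z_{α/2}
z_β = 0.3 · √120 - 3.291
z_β = 0.3 · 10.954 - 3.291
z_β = -0.004

Power = Φ(z_β) = Φ(-0.004) ≈ 0.498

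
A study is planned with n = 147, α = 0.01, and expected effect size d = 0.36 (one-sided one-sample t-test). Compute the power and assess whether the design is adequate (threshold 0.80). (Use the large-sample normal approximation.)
Power ≈ 0.98; the study is adequately powered (power ≥ 0.80)

Power calculation (one-sample t-test, normal approximation):
z_β = d · √n - z_α
z_β = 0.36 · √147 - 2.326
z_β = 0.36 · 12.124 - 2.326
z_β = 2.038

Power = Φ(z_β) = Φ(2.038) ≈ 0.979

Effect size d = 0.36 is small by Cohen's convention (0.2/0.5/0.8).

Threshold: power ≥ 0.80 is conventionally adequate.
Power ≈ 0.98 → the study is adequately powered (power ≥ 0.80).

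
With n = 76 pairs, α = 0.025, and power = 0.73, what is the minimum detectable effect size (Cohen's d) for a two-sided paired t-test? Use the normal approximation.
d ≈ 0.33

Minimum detectable effect (paired t-test, normal approximation):
d = (z_{α/2} + z_β) / √n
d = (2.241 + 0.613) / √76
d = 2.854 / 8.718
d ≈ 0.33

By Cohen's convention (0.2 small / 0.5 medium / 0.8 large): small effect.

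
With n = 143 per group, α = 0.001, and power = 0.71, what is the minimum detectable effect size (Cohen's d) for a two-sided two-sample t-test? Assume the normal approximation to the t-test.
d ≈ 0.45

Minimum detectable effect (two-sample t-test, normal approximation):
d = (z_{α/2} + z_β) / √(n/2)
d = (3.291 + 0.553) / √(143/2)
d = 3.844 / 8.456
d ≈ 0.45

By Cohen's convention (0.2 small / 0.5 medium / 0.8 large): small effect.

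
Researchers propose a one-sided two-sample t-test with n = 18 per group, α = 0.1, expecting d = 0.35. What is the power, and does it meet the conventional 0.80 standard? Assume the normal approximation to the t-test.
Power ≈ 0.41; the study is underpowered (power < 0.80)

Power calculation (two-sample t-test, normal approximation):
z_β = d · √(n/2) - z_α
z_β = 0.35 · √(18/2) - 1.282
z_β = 0.35 · 3.000 - 1.282
z_β = -0.232

Power = Φ(z_β) = Φ(-0.232) ≈ 0.408

Effect size d = 0.35 is small by Cohen's convention (0.2/0.5/0.8).

Threshold: power ≥ 0.80 is conventionally adequate.
Power ≈ 0.41 → the study is underpowered (power < 0.80).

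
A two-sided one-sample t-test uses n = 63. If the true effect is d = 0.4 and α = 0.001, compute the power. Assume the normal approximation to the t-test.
Power ≈ 0.45

Power calculation (one-sample t-test, normal approximation):
z_β = d · √n - z_{α/2}
z_β = 0.4 · √63 - 3.291
z_β = 0.4 · 7.937 - 3.291
z_β = -0.116

Power = Φ(z_β) = Φ(-0.116) ≈ 0.454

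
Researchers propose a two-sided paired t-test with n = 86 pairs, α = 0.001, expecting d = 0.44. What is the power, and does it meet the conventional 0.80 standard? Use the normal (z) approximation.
Power ≈ 0.79; the study is underpowered (power < 0.80)

Power calculation (paired t-test, normal approximation):
z_β = d · √n - z_{α/2}
z_β = 0.44 · √86 - 3.291
z_β = 0.44 · 9.274 - 3.291
z_β = 0.790

Power = Φ(z_β) = Φ(0.790) ≈ 0.785

Effect size d = 0.44 is small by Cohen's convention (0.2/0.5/0.8).

Threshold: power ≥ 0.80 is conventionally adequate.
Power ≈ 0.79 → the study is underpowered (power < 0.80).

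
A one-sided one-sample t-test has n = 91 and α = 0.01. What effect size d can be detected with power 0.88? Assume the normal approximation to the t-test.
d ≈ 0.37

Minimum detectable effect (one-sample t-test, normal approximation):
d = (z_α + z_β) / √n
d = (2.326 + 1.175) / √91
d = 3.501 / 9.539
d ≈ 0.37

By Cohen's convention (0.2 small / 0.5 medium / 0.8 large): small effect.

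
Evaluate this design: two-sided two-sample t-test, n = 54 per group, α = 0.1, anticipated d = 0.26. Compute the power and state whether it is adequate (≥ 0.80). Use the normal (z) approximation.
Power ≈ 0.38; the study is underpowered (power < 0.80)

Power calculation (two-sample t-test, normal approximation):
z_β = d · √(n/2) - z_{α/2}
z_β = 0.26 · √(54/2) - 1.645
z_β = 0.26 · 5.196 - 1.645
z_β = -0.294

Power = Φ(z_β) = Φ(-0.294) ≈ 0.384

Effect size d = 0.26 is small by Cohen's convention (0.2/0.5/0.8).

Threshold: power ≥ 0.80 is conventionally adequate.
Power ≈ 0.38 → the study is underpowered (power < 0.80).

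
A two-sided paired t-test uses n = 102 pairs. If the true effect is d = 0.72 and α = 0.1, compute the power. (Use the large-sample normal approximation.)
Power ≈ 1.00

Power calculation (paired t-test, normal approximation):
z_β = d · √n - z_{α/2}
z_β = 0.72 · √102 - 1.645
z_β = 0.72 · 10.100 - 1.645
z_β = 5.627

Power = Φ(z_β) = Φ(5.627) ≈ 1.000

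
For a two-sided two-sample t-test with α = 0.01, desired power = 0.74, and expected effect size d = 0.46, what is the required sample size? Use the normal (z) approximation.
n = 98 per group

Sample size formula (two-sample t-test, normal approximation):
n = 2 · ((z_{α/2} + z_β) / d)²

z_{α/2} = 2.576 (for α = 0.01, two-sided)
z_β = 0.643 (for power = 0.74)
d = 0.46

n = 2 · ((2.576 + 0.643) / 0.46)²
n = 2 · (6.998)²
n ≈ 97.94
Round up to the next whole number: n = 98 per group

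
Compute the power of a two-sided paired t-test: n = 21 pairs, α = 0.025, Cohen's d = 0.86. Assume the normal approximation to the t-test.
Power ≈ 0.96

Power calculation (paired t-test, normal approximation):
z_β = d · √n - z_{α/2}
z_β = 0.86 · √21 - 2.241
z_β = 0.86 · 4.583 - 2.241
z_β = 1.700

Power = Φ(z_β) = Φ(1.700) ≈ 0.955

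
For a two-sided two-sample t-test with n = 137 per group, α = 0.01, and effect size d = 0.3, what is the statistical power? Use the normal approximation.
Power ≈ 0.46

Power calculation (two-sample t-test, normal approximation):
z_β = d · √(n/2) - z_{α/2}
z_β = 0.3 · √(137/2) - 2.576
z_β = 0.3 · 8.276 - 2.576
z_β = -0.093

Power = Φ(z_β) = Φ(-0.093) ≈ 0.463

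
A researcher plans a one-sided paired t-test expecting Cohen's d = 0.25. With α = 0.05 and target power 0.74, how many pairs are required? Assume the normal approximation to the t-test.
n = 84 pairs

Sample size formula (paired t-test, normal approximation):
n = ((z_α + z_β) / d)²

z_α = 1.645 (for α = 0.05, one-sided)
z_β = 0.643 (for power = 0.74)
d = 0.25

n = ((1.645 + 0.643) / 0.25)²
n = (9.152)²
n ≈ 83.76
Round up to the next whole number: n = 84 pairs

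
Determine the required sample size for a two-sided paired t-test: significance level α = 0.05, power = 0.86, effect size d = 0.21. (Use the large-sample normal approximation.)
n = 210 pairs

Sample size formula (paired t-test, normal approximation):
n = ((z_{α/2} + z_β) / d)²

z_{α/2} = 1.960 (for α = 0.05, two-sided)
z_β = 1.080 (for power = 0.86)
d = 0.21

n = ((1.960 + 1.080) / 0.21)²
n = (14.476)²
n ≈ 209.55
Round up to the next whole number: n = 210 pairs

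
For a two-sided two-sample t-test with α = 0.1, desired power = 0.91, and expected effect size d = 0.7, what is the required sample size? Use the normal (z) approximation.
n = 37 per group

Sample size formula (two-sample t-test, normal approximation):
n = 2 · ((z_{α/2} + z_β) / d)²

z_{α/2} = 1.645 (for α = 0.1, two-sided)
z_β = 1.341 (for power = 0.91)
d = 0.7

n = 2 · ((1.645 + 1.341) / 0.7)²
n = 2 · (4.266)²
n ≈ 36.40
Round up to the next whole number: n = 37 per group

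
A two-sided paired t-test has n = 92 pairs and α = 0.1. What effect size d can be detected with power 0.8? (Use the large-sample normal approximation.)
d ≈ 0.26

Minimum detectable effect (paired t-test, normal approximation):
d = (z_{α/2} + z_β) / √n
d = (1.645 + 0.842) / √92
d = 2.486 / 9.592
d ≈ 0.26

By Cohen's convention (0.2 small / 0.5 medium / 0.8 large): small effect.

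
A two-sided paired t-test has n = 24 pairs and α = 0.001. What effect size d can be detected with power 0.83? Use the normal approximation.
d ≈ 0.87

Minimum detectable effect (paired t-test, normal approximation):
d = (z_{α/2} + z_β) / √n
d = (3.291 + 0.954) / √24
d = 4.245 / 4.899
d ≈ 0.87

By Cohen's convention (0.2 small / 0.5 medium / 0.8 large): large effect.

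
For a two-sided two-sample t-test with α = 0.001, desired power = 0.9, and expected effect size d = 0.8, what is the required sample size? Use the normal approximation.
n = 66 per group

Sample size formula (two-sample t-test, normal approximation):
n = 2 · ((z_{α/2} + z_β) / d)²

z_{α/2} = 3.291 (for α = 0.001, two-sided)
z_β = 1.282 (for power = 0.9)
d = 0.8

n = 2 · ((3.291 + 1.282) / 0.8)²
n = 2 · (5.716)²
n ≈ 65.35
Round up to the next whole number: n = 66 per group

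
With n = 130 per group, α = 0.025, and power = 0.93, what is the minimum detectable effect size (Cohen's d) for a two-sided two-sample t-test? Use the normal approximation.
d ≈ 0.46

Minimum detectable effect (two-sample t-test, normal approximation):
d = (z_{α/2} + z_β) / √(n/2)
d = (2.241 + 1.476) / √(130/2)
d = 3.717 / 8.062
d ≈ 0.46

By Cohen's convention (0.2 small / 0.5 medium / 0.8 large): small effect.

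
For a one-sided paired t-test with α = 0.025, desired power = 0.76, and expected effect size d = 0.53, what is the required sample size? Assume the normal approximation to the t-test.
n = 26 pairs

Sample size formula (paired t-test, normal approximation):
n = ((z_α + z_β) / d)²

z_α = 1.960 (for α = 0.025, one-sided)
z_β = 0.706 (for power = 0.76)
d = 0.53

n = ((1.960 + 0.706) / 0.53)²
n = (5.030)²
n ≈ 25.30
Round up to the next whole number: n = 26 pairs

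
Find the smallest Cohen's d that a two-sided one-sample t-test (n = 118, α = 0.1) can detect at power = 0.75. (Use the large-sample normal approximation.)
d ≈ 0.21

Minimum detectable effect (one-sample t-test, normal approximation):
d = (z_{α/2} + z_β) / √n
d = (1.645 + 0.674) / √118
d = 2.319 / 10.863
d ≈ 0.21

By Cohen's convention (0.2 small / 0.5 medium / 0.8 large): small effect.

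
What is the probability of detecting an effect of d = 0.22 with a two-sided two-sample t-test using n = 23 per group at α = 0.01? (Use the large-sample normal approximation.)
Power ≈ 0.03

Power calculation (two-sample t-test, normal approximation):
z_β = d · √(n/2) - z_{α/2}
z_β = 0.22 · √(23/2) - 2.576
z_β = 0.22 · 3.391 - 2.576
z_β = -1.830

Power = Φ(z_β) = Φ(-1.830) ≈ 0.034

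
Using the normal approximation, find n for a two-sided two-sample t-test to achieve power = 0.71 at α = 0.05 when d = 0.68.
n = 28 per group

Sample size formula (two-sample t-test, normal approximation):
n = 2 · ((z_{α/2} + z_β) / d)²

z_{α/2} = 1.960 (for α = 0.05, two-sided)
z_β = 0.553 (for power = 0.71)
d = 0.68

n = 2 · ((1.960 + 0.553) / 0.68)²
n = 2 · (3.696)²
n ≈ 27.32
Round up to the next whole number: n = 28 per group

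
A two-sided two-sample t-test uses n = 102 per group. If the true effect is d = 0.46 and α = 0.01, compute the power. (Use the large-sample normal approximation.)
Power ≈ 0.76

Power calculation (two-sample t-test, normal approximation):
z_β = d · √(n/2) - z_{α/2}
z_β = 0.46 · √(102/2) - 2.576
z_β = 0.46 · 7.141 - 2.576
z_β = 0.709

Power = Φ(z_β) = Φ(0.709) ≈ 0.761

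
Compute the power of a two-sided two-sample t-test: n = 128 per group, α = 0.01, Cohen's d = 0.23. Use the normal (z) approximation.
Power ≈ 0.23

Power calculation (two-sample t-test, normal approximation):
z_β = d · √(n/2) - z_{α/2}
z_β = 0.23 · √(128/2) - 2.576
z_β = 0.23 · 8.000 - 2.576
z_β = -0.736

Power = Φ(z_β) = Φ(-0.736) ≈ 0.231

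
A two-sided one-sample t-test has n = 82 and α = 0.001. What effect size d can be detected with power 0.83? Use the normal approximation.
d ≈ 0.47

Minimum detectable effect (one-sample t-test, normal approximation):
d = (z_{α/2} + z_β) / √n
d = (3.291 + 0.954) / √82
d = 4.245 / 9.055
d ≈ 0.47

By Cohen's convention (0.2 small / 0.5 medium / 0.8 large): small effect.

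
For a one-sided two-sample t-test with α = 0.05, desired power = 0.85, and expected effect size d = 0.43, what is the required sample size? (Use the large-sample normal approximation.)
n = 78 per group

Sample size formula (two-sample t-test, normal approximation):
n = 2 · ((z_α + z_β) / d)²

z_α = 1.645 (for α = 0.05, one-sided)
z_β = 1.036 (for power = 0.85)
d = 0.43

n = 2 · ((1.645 + 1.036) / 0.43)²
n = 2 · (6.235)²
n ≈ 77.75
Round up to the next whole number: n = 78 per group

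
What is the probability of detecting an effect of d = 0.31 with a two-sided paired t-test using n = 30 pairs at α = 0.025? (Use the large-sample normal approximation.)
Power ≈ 0.29

Power calculation (paired t-test, normal approximation):
z_β = d · √n - z_{α/2}
z_β = 0.31 · √30 - 2.241
z_β = 0.31 · 5.477 - 2.241
z_β = -0.543

Power = Φ(z_β) = Φ(-0.543) ≈ 0.293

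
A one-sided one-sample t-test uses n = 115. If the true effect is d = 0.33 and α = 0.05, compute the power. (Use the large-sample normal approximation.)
Power ≈ 0.97

Power calculation (one-sample t-test, normal approximation):
z_β = d · √n - z_α
z_β = 0.33 · √115 - 1.645
z_β = 0.33 · 10.724 - 1.645
z_β = 1.894

Power = Φ(z_β) = Φ(1.894) ≈ 0.971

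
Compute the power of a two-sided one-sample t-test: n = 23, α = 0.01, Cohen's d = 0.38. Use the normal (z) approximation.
Power ≈ 0.23

Power calculation (one-sample t-test, normal approximation):
z_β = d · √n - z_{α/2}
z_β = 0.38 · √23 - 2.576
z_β = 0.38 · 4.796 - 2.576
z_β = -0.753

Power = Φ(z_β) = Φ(-0.753) ≈ 0.226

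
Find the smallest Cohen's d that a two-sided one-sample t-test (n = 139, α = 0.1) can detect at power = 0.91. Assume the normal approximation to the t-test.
d ≈ 0.25

Minimum detectable effect (one-sample t-test, normal approximation):
d = (z_{α/2} + z_β) / √n
d = (1.645 + 1.341) / √139
d = 2.986 / 11.790
d ≈ 0.25

By Cohen's convention (0.2 small / 0.5 medium / 0.8 large): small effect.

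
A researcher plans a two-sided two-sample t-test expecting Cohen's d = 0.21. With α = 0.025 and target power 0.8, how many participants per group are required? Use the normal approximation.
n = 432 per group

Sample size formula (two-sample t-test, normal approximation):
n = 2 · ((z_{α/2} + z_β) / d)²

z_{α/2} = 2.241 (for α = 0.025, two-sided)
z_β = 0.842 (for power = 0.8)
d = 0.21

n = 2 · ((2.241 + 0.842) / 0.21)²
n = 2 · (14.681)²
n ≈ 431.06
Round up to the next whole number: n = 432 per group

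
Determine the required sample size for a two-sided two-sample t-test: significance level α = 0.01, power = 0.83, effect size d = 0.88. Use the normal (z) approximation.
n = 33 per group

Sample size formula (two-sample t-test, normal approximation):
n = 2 · ((z_{α/2} + z_β) / d)²

z_{α/2} = 2.576 (for α = 0.01, two-sided)
z_β = 0.954 (for power = 0.83)
d = 0.88

n = 2 · ((2.576 + 0.954) / 0.88)²
n = 2 · (4.011)²
n ≈ 32.18
Round up to the next whole number: n = 33 per group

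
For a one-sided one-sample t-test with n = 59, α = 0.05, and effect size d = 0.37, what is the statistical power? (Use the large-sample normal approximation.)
Power ≈ 0.88

Power calculation (one-sample t-test, normal approximation):
z_β = d · √n - z_α
z_β = 0.37 · √59 - 1.645
z_β = 0.37 · 7.681 - 1.645
z_β = 1.197

Power = Φ(z_β) = Φ(1.197) ≈ 0.884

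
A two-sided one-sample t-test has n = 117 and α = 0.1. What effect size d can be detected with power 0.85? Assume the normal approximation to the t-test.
d ≈ 0.25

Minimum detectable effect (one-sample t-test, normal approximation):
d = (z_{α/2} + z_β) / √n
d = (1.645 + 1.036) / √117
d = 2.681 / 10.817
d ≈ 0.25

By Cohen's convention (0.2 small / 0.5 medium / 0.8 large): small effect.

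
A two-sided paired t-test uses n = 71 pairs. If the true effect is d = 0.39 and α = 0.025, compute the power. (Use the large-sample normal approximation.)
Power ≈ 0.85

Power calculation (paired t-test, normal approximation):
z_β = d · √n - z_{α/2}
z_β = 0.39 · √71 - 2.241
z_β = 0.39 · 8.426 - 2.241
z_β = 1.045

Power = Φ(z_β) = Φ(1.045) ≈ 0.852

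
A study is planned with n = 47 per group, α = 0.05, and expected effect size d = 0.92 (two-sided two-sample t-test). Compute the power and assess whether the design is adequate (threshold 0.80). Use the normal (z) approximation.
Power ≈ 0.99; the study is adequately powered (power ≥ 0.80)

Power calculation (two-sample t-test, normal approximation):
z_β = d · √(n/2) - z_{α/2}
z_β = 0.92 · √(47/2) - 1.960
z_β = 0.92 · 4.848 - 1.960
z_β = 2.500

Power = Φ(z_β) = Φ(2.500) ≈ 0.994

Effect size d = 0.92 is large by Cohen's convention (0.2/0.5/0.8).

Threshold: power ≥ 0.80 is conventionally adequate.
Power ≈ 0.99 → the study is adequately powered (power ≥ 0.80).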